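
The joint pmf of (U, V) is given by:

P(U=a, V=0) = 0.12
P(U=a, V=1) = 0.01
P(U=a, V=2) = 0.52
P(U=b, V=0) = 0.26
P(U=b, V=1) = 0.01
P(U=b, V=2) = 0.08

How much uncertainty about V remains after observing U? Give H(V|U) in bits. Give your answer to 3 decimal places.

Marginals: p(U) = (0.6500, 0.3500), p(V) = (0.3800, 0.0200, 0.6000).
H(V|U) = Σ p(U) · H(V|U=·).
  U=a: p=0.6500, H(V|U=a) = 0.8002
  U=b: p=0.3500, H(V|U=b) = 0.9518
Weighted sum = 0.853 bits.

0.853 bits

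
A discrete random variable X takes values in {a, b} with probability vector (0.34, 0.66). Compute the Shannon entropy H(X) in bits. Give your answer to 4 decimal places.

0.9248 bits

H(X) = −Σ p·log₂ p.
  −(0.34)·log₂(0.34) = 0.52917
  −(0.66)·log₂(0.66) = 0.39564
Sum: 0.52917 + 0.39564 = 0.9248 bits.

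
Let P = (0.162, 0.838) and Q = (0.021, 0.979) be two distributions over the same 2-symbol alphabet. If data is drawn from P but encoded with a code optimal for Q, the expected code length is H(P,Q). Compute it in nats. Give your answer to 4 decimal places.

0.6436 nats

H(P,Q) = −Σ p·ln q.
  −0.162·ln(0.021) = 0.62584
  −0.838·ln(0.979) = 0.01779
H(P,Q) = 0.6436 nats.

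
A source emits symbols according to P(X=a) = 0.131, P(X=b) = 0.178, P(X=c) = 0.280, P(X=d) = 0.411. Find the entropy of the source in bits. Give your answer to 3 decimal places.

1.869 bits

H(X) = −Σ p·log₂ p.
  −(0.131)·log₂(0.131) = 0.3841
  −(0.178)·log₂(0.178) = 0.4432
  −(0.280)·log₂(0.280) = 0.5142
  −(0.411)·log₂(0.411) = 0.5272
Sum: 0.3841 + 0.4432 + 0.5142 + 0.5272 = 1.869 bits.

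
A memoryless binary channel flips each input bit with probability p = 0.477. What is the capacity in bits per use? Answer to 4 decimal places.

0.0015 bits

Binary symmetric channel: C = 1 − h₂(ε) where h₂ is the binary entropy function.
h₂(0.477) = −0.477·log₂0.477 − 0.523·log₂0.523 = 0.9985.
C = 1 − 0.9985 = 0.0015 bits per channel use.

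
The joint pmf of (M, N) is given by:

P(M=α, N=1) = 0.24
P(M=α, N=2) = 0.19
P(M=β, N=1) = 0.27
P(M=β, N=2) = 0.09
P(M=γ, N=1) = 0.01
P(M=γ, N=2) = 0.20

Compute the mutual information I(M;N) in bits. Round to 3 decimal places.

Marginals: p(M) = (0.4300, 0.3600, 0.2100), p(N) = (0.5200, 0.4800).
I(M;N) = Σ p(x,y)·log₂[p(x,y)/(p(x)p(y))].
  (α,1): 0.24·log₂(1.0733) = 0.0245
  (α,2): 0.19·log₂(0.9205) = -0.0227
  (β,1): 0.27·log₂(1.4423) = 0.1427
  (β,2): 0.09·log₂(0.5208) = -0.0847
  (γ,1): 0.01·log₂(0.0916) = -0.0345
  (γ,2): 0.20·log₂(1.9841) = 0.1977
Sum = 0.223 bits.

0.223 bits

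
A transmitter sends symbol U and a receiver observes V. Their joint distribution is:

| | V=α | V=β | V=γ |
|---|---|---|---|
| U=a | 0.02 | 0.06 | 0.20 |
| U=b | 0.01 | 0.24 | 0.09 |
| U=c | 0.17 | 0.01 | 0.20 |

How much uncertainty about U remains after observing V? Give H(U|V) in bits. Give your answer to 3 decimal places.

1.167 bits

Chain rule: H(U|V) = H(U,V) − H(V).
Marginals: p(U) = (0.2800, 0.3400, 0.3800), p(V) = (0.2000, 0.3100, 0.4900).
H(U,V) = 2.6594 bits; H(V) = 1.4925 bits.
H(U|V) = 2.6594 − 1.4925 = 1.167 bits.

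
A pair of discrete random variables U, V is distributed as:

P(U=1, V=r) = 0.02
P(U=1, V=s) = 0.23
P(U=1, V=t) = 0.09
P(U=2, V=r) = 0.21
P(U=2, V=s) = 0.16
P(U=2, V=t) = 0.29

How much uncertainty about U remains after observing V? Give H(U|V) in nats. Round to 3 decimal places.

Marginals: p(U) = (0.3400, 0.6600), p(V) = (0.2300, 0.3900, 0.3800).
H(U|V) = Σ p(V) · H(U|V=·).
  V=r: p=0.2300, H(U|V=r) = 0.2954
  V=s: p=0.3900, H(U|V=s) = 0.6770
  V=t: p=0.3800, H(U|V=t) = 0.5474
Weighted sum = 0.540 nats.

0.540 nats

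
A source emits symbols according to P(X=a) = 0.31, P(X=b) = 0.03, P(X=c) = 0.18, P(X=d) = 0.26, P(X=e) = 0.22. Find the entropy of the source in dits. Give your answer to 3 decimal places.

0.634 dits

H(X) = −Σ p·log₁₀ p.
  −(0.31)·log₁₀(0.31) = 0.1577
  −(0.03)·log₁₀(0.03) = 0.0457
  −(0.18)·log₁₀(0.18) = 0.1341
  −(0.26)·log₁₀(0.26) = 0.1521
  −(0.22)·log₁₀(0.22) = 0.1447
Sum: 0.1577 + 0.0457 + 0.1341 + 0.1521 + 0.1447 = 0.634 dits.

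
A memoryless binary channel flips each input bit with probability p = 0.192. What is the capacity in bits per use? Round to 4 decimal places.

0.2944 bits

Binary symmetric channel: C = 1 − h₂(ε) where h₂ is the binary entropy function.
h₂(0.192) = −0.192·log₂0.192 − 0.808·log₂0.808 = 0.7056.
C = 1 − 0.7056 = 0.2944 bits per channel use.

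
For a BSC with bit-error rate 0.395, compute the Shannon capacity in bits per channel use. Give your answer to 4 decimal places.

Binary symmetric channel: C = 1 − h₂(ε) where h₂ is the binary entropy function.
h₂(0.395) = −0.395·log₂0.395 − 0.605·log₂0.605 = 0.9680.
C = 1 − 0.9680 = 0.0320 bits per channel use.

0.0320 bits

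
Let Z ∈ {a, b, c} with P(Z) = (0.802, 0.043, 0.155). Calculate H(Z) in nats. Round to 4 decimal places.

0.6012 nats

H(Z) = −Σ p·ln p.
  −(0.802)·ln(0.802) = 0.17696
  −(0.043)·ln(0.043) = 0.13530
  −(0.155)·ln(0.155) = 0.28897
Sum: 0.17696 + 0.13530 + 0.28897 = 0.6012 nats.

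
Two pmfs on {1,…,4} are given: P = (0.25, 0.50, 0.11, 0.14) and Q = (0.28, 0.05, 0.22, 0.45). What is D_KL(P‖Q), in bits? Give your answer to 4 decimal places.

1.2743 bits

D(P‖Q) = Σ p·log₂(p/q).
  0.25·log₂(0.25/0.28) = -0.04087
  0.50·log₂(0.50/0.05) = 1.66096
  0.11·log₂(0.11/0.22) = -0.11000
  0.14·log₂(0.14/0.45) = -0.23583
D(P‖Q) = 1.2743 bits.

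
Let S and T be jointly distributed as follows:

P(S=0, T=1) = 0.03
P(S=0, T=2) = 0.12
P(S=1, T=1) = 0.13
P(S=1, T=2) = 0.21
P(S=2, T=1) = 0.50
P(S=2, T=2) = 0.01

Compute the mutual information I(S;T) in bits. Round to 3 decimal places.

0.419 bits

Marginals: p(S) = (0.1500, 0.3400, 0.5100), p(T) = (0.6600, 0.3400).
I(S;T) = Σ p(x,y)·log₂[p(x,y)/(p(x)p(y))].
  (0,1): 0.03·log₂(0.3030) = -0.0517
  (0,2): 0.12·log₂(2.3529) = 0.1481
  (1,1): 0.13·log₂(0.5793) = -0.1024
  (1,2): 0.21·log₂(1.8166) = 0.1809
  (2,1): 0.50·log₂(1.4854) = 0.2854
  (2,2): 0.01·log₂(0.0577) = -0.0412
Sum = 0.419 bits.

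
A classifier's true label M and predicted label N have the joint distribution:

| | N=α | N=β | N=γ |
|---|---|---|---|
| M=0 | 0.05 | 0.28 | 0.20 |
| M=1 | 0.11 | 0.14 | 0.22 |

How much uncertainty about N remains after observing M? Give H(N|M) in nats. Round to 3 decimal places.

Chain rule: H(N|M) = H(M,N) − H(M).
Marginals: p(M) = (0.5300, 0.4700), p(N) = (0.1600, 0.4200, 0.4200).
H(M,N) = 1.6793 nats; H(M) = 0.6913 nats.
H(N|M) = 1.6793 − 0.6913 = 0.988 nats.

0.988 nats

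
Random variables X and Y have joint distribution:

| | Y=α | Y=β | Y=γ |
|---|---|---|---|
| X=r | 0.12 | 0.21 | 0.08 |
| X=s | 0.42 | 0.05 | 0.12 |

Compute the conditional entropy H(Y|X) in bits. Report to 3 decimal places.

Chain rule: H(Y|X) = H(X,Y) − H(X).
Marginals: p(X) = (0.4100, 0.5900), p(Y) = (0.5400, 0.2600, 0.2000).
H(X,Y) = 2.2402 bits; H(X) = 0.9765 bits.
H(Y|X) = 2.2402 − 0.9765 = 1.264 bits.

1.264 bits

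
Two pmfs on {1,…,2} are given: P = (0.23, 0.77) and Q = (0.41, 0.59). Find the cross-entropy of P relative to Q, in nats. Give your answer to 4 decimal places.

0.6113 nats

H(P,Q) = −Σ p·ln q.
  −0.23·ln(0.41) = 0.20507
  −0.77·ln(0.59) = 0.40628
H(P,Q) = 0.6113 nats.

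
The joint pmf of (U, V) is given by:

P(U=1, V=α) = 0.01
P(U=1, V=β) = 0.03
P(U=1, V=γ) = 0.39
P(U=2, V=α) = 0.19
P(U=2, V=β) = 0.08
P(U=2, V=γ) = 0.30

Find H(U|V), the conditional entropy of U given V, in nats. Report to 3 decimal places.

0.577 nats

Marginals: p(U) = (0.4300, 0.5700), p(V) = (0.2000, 0.1100, 0.6900).
H(U|V) = Σ p(V) · H(U|V=·).
  V=α: p=0.2000, H(U|V=α) = 0.1985
  V=β: p=0.1100, H(U|V=β) = 0.5860
  V=γ: p=0.6900, H(U|V=γ) = 0.6846
Weighted sum = 0.577 nats.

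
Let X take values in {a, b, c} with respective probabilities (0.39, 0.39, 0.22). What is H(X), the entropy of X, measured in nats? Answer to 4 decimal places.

H(X) = −Σ p·ln p.
  −(0.39)·ln(0.39) = 0.36723
  −(0.39)·ln(0.39) = 0.36723
  −(0.22)·ln(0.22) = 0.33311
Sum: 0.36723 + 0.36723 + 0.33311 = 1.0676 nats.

1.0676 nats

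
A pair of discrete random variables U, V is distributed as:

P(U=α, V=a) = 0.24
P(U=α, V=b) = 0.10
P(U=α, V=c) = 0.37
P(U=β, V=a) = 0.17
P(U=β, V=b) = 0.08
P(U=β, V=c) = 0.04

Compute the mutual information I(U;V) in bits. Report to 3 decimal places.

0.100 bits

Marginals: p(U) = (0.7100, 0.2900), p(V) = (0.4100, 0.1800, 0.4100).
I(U;V) = Σ p(x,y)·log₂[p(x,y)/(p(x)p(y))].
  (α,a): 0.24·log₂(0.8245) = -0.0668
  (α,b): 0.10·log₂(0.7825) = -0.0354
  (α,c): 0.37·log₂(1.2710) = 0.1280
  (β,a): 0.17·log₂(1.4298) = 0.0877
  (β,b): 0.08·log₂(1.5326) = 0.0493
  (β,c): 0.04·log₂(0.3364) = -0.0629
Sum = 0.100 bits.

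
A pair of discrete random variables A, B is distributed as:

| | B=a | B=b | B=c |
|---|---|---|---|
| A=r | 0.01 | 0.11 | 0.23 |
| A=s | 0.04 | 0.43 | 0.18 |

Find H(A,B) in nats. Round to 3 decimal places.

H(A,B) = −Σ p(x,y)·ln p(x,y) over all 6 cells.
  cell (r,a): −0.01·ln0.01 = 0.0461
  cell (r,b): −0.11·ln0.11 = 0.2428
  cell (r,c): −0.23·ln0.23 = 0.3380
  cell (s,a): −0.04·ln0.04 = 0.1288
  cell (s,b): −0.43·ln0.43 = 0.3629
  cell (s,c): −0.18·ln0.18 = 0.3087
Sum = 1.427 nats.

1.427 nats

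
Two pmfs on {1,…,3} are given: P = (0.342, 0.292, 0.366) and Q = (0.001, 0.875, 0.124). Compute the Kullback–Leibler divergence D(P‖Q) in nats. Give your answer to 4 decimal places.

D(P‖Q) = Σ p·ln(p/q).
  0.342·ln(0.342/0.001) = 1.99551
  0.292·ln(0.292/0.875) = -0.32046
  0.366·ln(0.366/0.124) = 0.39614
D(P‖Q) = 2.0712 nats.

2.0712 nats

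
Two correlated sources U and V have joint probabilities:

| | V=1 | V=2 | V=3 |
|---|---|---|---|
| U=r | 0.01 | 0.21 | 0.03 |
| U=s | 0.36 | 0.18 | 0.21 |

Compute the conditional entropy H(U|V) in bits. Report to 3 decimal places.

Marginals: p(U) = (0.2500, 0.7500), p(V) = (0.3700, 0.3900, 0.2400).
H(U|V) = Σ p(V) · H(U|V=·).
  V=1: p=0.3700, H(U|V=1) = 0.1793
  V=2: p=0.3900, H(U|V=2) = 0.9957
  V=3: p=0.2400, H(U|V=3) = 0.5436
Weighted sum = 0.585 bits.

0.585 bits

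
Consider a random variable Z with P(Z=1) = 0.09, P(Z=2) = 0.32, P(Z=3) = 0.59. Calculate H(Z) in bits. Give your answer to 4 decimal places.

1.2878 bits

H(Z) = −Σ p·log₂ p.
  −(0.09)·log₂(0.09) = 0.31265
  −(0.32)·log₂(0.32) = 0.52603
  −(0.59)·log₂(0.59) = 0.44912
Sum: 0.31265 + 0.52603 + 0.44912 = 1.2878 bits.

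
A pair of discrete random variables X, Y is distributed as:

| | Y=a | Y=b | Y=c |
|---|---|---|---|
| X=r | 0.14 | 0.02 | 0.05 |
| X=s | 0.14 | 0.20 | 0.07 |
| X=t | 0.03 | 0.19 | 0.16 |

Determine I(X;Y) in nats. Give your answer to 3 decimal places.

0.146 nats

Marginals: p(X) = (0.2100, 0.4100, 0.3800), p(Y) = (0.3100, 0.4100, 0.2800).
I(X;Y) = H(X) + H(Y) − H(X,Y).
H(X) = 1.0610, H(Y) = 1.0851, H(X,Y) = 2.0005.
I(X;Y) = 1.0610 + 1.0851 − 2.0005 = 0.146 nats.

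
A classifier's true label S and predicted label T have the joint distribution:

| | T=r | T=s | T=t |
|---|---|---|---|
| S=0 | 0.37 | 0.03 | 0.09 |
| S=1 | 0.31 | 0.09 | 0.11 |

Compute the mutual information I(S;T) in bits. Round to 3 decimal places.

0.028 bits

Marginals: p(S) = (0.4900, 0.5100), p(T) = (0.6800, 0.1200, 0.2000).
I(S;T) = Σ p(x,y)·log₂[p(x,y)/(p(x)p(y))].
  (0,r): 0.37·log₂(1.1104) = 0.0559
  (0,s): 0.03·log₂(0.5102) = -0.0291
  (0,t): 0.09·log₂(0.9184) = -0.0111
  (1,r): 0.31·log₂(0.8939) = -0.0502
  (1,s): 0.09·log₂(1.4706) = 0.0501
  (1,t): 0.11·log₂(1.0784) = 0.0120
Sum = 0.028 bits.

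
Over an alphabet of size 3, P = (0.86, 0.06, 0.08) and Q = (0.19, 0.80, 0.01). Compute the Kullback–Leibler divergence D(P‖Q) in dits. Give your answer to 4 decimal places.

D(P‖Q) = Σ p·log₁₀(p/q).
  0.86·log₁₀(0.86/0.19) = 0.56394
  0.06·log₁₀(0.06/0.80) = -0.06750
  0.08·log₁₀(0.08/0.01) = 0.07225
D(P‖Q) = 0.5687 dits.

0.5687 dits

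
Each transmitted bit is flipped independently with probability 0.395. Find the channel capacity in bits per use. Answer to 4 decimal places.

0.0320 bits

Binary symmetric channel: C = 1 − h₂(ε) where h₂ is the binary entropy function.
h₂(0.395) = −0.395·log₂0.395 − 0.605·log₂0.605 = 0.9680.
C = 1 − 0.9680 = 0.0320 bits per channel use.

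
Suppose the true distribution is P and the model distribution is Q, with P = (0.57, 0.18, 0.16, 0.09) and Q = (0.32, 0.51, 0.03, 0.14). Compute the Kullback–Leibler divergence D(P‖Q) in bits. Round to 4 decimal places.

D(P‖Q) = Σ p·log₂(p/q).
  0.57·log₂(0.57/0.32) = 0.47475
  0.18·log₂(0.18/0.51) = -0.27045
  0.16·log₂(0.16/0.03) = 0.38641
  0.09·log₂(0.09/0.14) = -0.05737
D(P‖Q) = 0.5333 bits.

0.5333 bits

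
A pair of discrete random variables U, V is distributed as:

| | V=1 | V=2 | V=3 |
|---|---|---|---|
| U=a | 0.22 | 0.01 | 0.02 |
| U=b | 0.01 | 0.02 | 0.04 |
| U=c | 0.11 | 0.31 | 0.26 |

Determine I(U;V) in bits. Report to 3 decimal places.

0.327 bits

Marginals: p(U) = (0.2500, 0.0700, 0.6800), p(V) = (0.3400, 0.3400, 0.3200).
I(U;V) = H(U) + H(V) − H(U,V).
H(U) = 1.1469, H(V) = 1.5844, H(U,V) = 2.4043.
I(U;V) = 1.1469 + 1.5844 − 2.4043 = 0.327 bits.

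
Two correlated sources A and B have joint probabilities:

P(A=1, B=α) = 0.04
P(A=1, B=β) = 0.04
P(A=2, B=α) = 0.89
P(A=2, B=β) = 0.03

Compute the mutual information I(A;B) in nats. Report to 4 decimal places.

0.0660 nats

Marginals: p(A) = (0.0800, 0.9200), p(B) = (0.9300, 0.0700).
I(A;B) = Σ p(x,y)·ln[p(x,y)/(p(x)p(y))].
  (1,α): 0.04·ln(0.5376) = -0.02482
  (1,β): 0.04·ln(7.1429) = 0.07864
  (2,α): 0.89·ln(1.0402) = 0.03508
  (2,β): 0.03·ln(0.4658) = -0.02292
Sum = 0.0660 nats.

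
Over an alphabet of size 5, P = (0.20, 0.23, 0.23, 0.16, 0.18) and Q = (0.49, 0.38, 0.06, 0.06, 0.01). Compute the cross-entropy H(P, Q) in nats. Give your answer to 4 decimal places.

H(P,Q) = −Σ p·ln q.
  −0.20·ln(0.49) = 0.14267
  −0.23·ln(0.38) = 0.22254
  −0.23·ln(0.06) = 0.64708
  −0.16·ln(0.06) = 0.45015
  −0.18·ln(0.01) = 0.82893
H(P,Q) = 2.2914 nats.

2.2914 nats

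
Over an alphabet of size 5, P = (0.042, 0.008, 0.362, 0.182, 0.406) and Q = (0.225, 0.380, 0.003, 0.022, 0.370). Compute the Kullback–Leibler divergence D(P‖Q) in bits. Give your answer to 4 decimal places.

2.9661 bits

D(P‖Q) = Σ p·log₂(p/q).
  0.042·log₂(0.042/0.225) = -0.10170
  0.008·log₂(0.008/0.380) = -0.04456
  0.362·log₂(0.362/0.003) = 2.50319
  0.182·log₂(0.182/0.022) = 0.55480
  0.406·log₂(0.406/0.370) = 0.05439
D(P‖Q) = 2.9661 bits.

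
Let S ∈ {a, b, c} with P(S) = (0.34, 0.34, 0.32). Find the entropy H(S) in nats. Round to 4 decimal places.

1.0982 nats

H(S) = −Σ p·ln p.
  −(0.34)·ln(0.34) = 0.36680
  −(0.34)·ln(0.34) = 0.36680
  −(0.32)·ln(0.32) = 0.36462
Sum: 0.36680 + 0.36680 + 0.36462 = 1.0982 nats.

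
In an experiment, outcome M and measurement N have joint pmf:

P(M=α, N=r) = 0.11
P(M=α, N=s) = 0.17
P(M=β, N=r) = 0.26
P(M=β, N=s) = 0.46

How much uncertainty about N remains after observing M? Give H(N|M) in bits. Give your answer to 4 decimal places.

Marginals: p(M) = (0.2800, 0.7200), p(N) = (0.3700, 0.6300).
H(N|M) = Σ p(M) · H(N|M=·).
  M=α: p=0.2800, H(N|M=α) = 0.9666
  M=β: p=0.7200, H(N|M=β) = 0.9436
Weighted sum = 0.9500 bits.

0.9500 bits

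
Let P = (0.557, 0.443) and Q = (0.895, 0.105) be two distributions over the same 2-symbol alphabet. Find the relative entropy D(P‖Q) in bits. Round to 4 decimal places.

D(P‖Q) = Σ p·log₂(p/q).
  0.557·log₂(0.557/0.895) = -0.38111
  0.443·log₂(0.443/0.105) = 0.92007
D(P‖Q) = 0.5390 bits.

0.5390 bits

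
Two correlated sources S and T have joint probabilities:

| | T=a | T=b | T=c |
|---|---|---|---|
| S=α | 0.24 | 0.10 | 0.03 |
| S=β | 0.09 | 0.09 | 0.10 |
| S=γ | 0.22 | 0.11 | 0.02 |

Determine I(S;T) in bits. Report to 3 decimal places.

0.102 bits

Marginals: p(S) = (0.3700, 0.2800, 0.3500), p(T) = (0.5500, 0.3000, 0.1500).
I(S;T) = Σ p(x,y)·log₂[p(x,y)/(p(x)p(y))].
  (α,a): 0.24·log₂(1.1794) = 0.0571
  (α,b): 0.10·log₂(0.9009) = -0.0151
  (α,c): 0.03·log₂(0.5405) = -0.0266
  (β,a): 0.09·log₂(0.5844) = -0.0697
  (β,b): 0.09·log₂(1.0714) = 0.0090
  (β,c): 0.10·log₂(2.3810) = 0.1252
  (γ,a): 0.22·log₂(1.1429) = 0.0424
  (γ,b): 0.11·log₂(1.0476) = 0.0074
  (γ,c): 0.02·log₂(0.3810) = -0.0278
Sum = 0.102 bits.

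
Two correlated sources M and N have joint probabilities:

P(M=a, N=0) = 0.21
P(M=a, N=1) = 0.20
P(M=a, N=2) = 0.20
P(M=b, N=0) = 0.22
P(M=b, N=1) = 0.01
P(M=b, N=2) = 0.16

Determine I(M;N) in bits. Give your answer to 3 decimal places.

0.120 bits

Marginals: p(M) = (0.6100, 0.3900), p(N) = (0.4300, 0.2100, 0.3600).
I(M;N) = H(M) + H(N) − H(M,N).
H(M) = 0.9648, H(N) = 1.5270, H(M,N) = 2.3716.
I(M;N) = 0.9648 + 1.5270 − 2.3716 = 0.120 bits.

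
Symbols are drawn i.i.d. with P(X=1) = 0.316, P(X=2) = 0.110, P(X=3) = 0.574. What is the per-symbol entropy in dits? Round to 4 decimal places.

H(X) = −Σ p·log₁₀ p.
  −(0.316)·log₁₀(0.316) = 0.15810
  −(0.110)·log₁₀(0.110) = 0.10545
  −(0.574)·log₁₀(0.574) = 0.13838
Sum: 0.15810 + 0.10545 + 0.13838 = 0.4019 dits.

0.4019 dits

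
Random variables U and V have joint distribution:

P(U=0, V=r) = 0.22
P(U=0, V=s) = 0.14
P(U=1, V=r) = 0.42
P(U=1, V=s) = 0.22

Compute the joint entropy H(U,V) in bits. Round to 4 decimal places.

1.8839 bits

H(U,V) = −Σ p(x,y)·log₂ p(x,y) over all 4 cells.
  cell (0,r): −0.22·log₂0.22 = 0.48057
  cell (0,s): −0.14·log₂0.14 = 0.39711
  cell (1,r): −0.42·log₂0.42 = 0.52565
  cell (1,s): −0.22·log₂0.22 = 0.48057
Sum = 1.8839 bits.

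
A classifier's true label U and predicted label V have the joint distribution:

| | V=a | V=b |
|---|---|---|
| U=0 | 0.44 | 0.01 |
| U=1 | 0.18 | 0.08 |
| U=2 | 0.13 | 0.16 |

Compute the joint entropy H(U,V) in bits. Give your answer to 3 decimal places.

H(U,V) = −Σ p(x,y)·log₂ p(x,y) over all 6 cells.
  cell (0,a): −0.44·log₂0.44 = 0.5211
  cell (0,b): −0.01·log₂0.01 = 0.0664
  cell (1,a): −0.18·log₂0.18 = 0.4453
  cell (1,b): −0.08·log₂0.08 = 0.2915
  cell (2,a): −0.13·log₂0.13 = 0.3826
  cell (2,b): −0.16·log₂0.16 = 0.4230
Sum = 2.130 bits.

2.130 bits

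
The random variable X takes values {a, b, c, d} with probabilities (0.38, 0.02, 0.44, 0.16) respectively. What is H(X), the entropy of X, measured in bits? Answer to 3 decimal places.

H(X) = −Σ p·log₂ p.
  −(0.38)·log₂(0.38) = 0.5305
  −(0.02)·log₂(0.02) = 0.1129
  −(0.44)·log₂(0.44) = 0.5211
  −(0.16)·log₂(0.16) = 0.4230
Sum: 0.5305 + 0.1129 + 0.5211 + 0.4230 = 1.587 bits.

1.587 bits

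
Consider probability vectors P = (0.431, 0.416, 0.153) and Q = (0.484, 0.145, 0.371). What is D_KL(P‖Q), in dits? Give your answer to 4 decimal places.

D(P‖Q) = Σ p·log₁₀(p/q).
  0.431·log₁₀(0.431/0.484) = -0.02171
  0.416·log₁₀(0.416/0.145) = 0.19041
  0.153·log₁₀(0.153/0.371) = -0.05886
D(P‖Q) = 0.1098 dits.

0.1098 dits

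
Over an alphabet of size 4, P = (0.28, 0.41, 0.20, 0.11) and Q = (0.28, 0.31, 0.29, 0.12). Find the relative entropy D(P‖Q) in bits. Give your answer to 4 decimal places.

0.0444 bits

D(P‖Q) = Σ p·log₂(p/q).
  0.28·log₂(0.28/0.28) = 0.00000
  0.41·log₂(0.41/0.31) = 0.16538
  0.20·log₂(0.20/0.29) = -0.10721
  0.11·log₂(0.11/0.12) = -0.01381
D(P‖Q) = 0.0444 bits.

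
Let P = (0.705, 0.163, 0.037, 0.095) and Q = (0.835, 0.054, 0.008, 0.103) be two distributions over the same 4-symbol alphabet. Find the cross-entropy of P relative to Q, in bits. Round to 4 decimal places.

H(P,Q) = −Σ p·log₂ q.
  −0.705·log₂(0.835) = 0.18341
  −0.163·log₂(0.054) = 0.68638
  −0.037·log₂(0.008) = 0.25773
  −0.095·log₂(0.103) = 0.31153
H(P,Q) = 1.4390 bits.

1.4390 bits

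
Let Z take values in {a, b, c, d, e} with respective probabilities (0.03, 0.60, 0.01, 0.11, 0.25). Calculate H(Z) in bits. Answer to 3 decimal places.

1.511 bits

H(Z) = −Σ p·log₂ p.
  −(0.03)·log₂(0.03) = 0.1518
  −(0.60)·log₂(0.60) = 0.4422
  −(0.01)·log₂(0.01) = 0.0664
  −(0.11)·log₂(0.11) = 0.3503
  −(0.25)·log₂(0.25) = 0.5000
Sum: 0.1518 + 0.4422 + 0.0664 + 0.3503 + 0.5000 = 1.511 bits.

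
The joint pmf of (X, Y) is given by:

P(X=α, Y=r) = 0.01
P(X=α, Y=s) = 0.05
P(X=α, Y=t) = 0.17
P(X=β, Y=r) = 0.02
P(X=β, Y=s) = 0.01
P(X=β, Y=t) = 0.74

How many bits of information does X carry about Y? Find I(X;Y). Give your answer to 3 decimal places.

0.079 bits

Marginals: p(X) = (0.2300, 0.7700), p(Y) = (0.0300, 0.0600, 0.9100).
I(X;Y) = H(X) + H(Y) − H(X,Y).
H(X) = 0.7780, H(Y) = 0.5191, H(X,Y) = 1.2179.
I(X;Y) = 0.7780 + 0.5191 − 1.2179 = 0.079 bits.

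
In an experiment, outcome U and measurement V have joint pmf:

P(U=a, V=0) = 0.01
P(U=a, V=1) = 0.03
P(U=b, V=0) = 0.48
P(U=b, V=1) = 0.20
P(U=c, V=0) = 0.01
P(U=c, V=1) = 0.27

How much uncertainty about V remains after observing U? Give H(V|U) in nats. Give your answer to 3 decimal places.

0.478 nats

Chain rule: H(V|U) = H(U,V) − H(U).
Marginals: p(U) = (0.0400, 0.6800, 0.2800), p(V) = (0.5000, 0.5000).
H(U,V) = 1.2250 nats; H(U) = 0.7474 nats.
H(V|U) = 1.2250 − 0.7474 = 0.478 nats.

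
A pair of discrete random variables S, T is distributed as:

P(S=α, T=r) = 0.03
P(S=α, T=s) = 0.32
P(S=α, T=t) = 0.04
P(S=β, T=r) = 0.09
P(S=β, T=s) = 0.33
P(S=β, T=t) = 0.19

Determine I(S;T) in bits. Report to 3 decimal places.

Marginals: p(S) = (0.3900, 0.6100), p(T) = (0.1200, 0.6500, 0.2300).
I(S;T) = Σ p(x,y)·log₂[p(x,y)/(p(x)p(y))].
  (α,r): 0.03·log₂(0.6410) = -0.0192
  (α,s): 0.32·log₂(1.2623) = 0.1075
  (α,t): 0.04·log₂(0.4459) = -0.0466
  (β,r): 0.09·log₂(1.2295) = 0.0268
  (β,s): 0.33·log₂(0.8323) = -0.0874
  (β,t): 0.19·log₂(1.3542) = 0.0831
Sum = 0.064 bits.

0.064 bits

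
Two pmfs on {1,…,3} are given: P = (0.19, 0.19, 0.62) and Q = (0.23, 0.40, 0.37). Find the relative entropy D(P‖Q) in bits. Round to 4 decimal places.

0.2053 bits

D(P‖Q) = Σ p·log₂(p/q).
  0.19·log₂(0.19/0.23) = -0.05237
  0.19·log₂(0.19/0.40) = -0.20406
  0.62·log₂(0.62/0.37) = 0.46174
D(P‖Q) = 0.2053 bits.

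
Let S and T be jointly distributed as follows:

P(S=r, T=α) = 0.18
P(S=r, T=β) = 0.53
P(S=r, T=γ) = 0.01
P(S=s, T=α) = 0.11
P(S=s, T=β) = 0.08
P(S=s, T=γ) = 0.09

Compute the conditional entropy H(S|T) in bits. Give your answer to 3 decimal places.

0.667 bits

Marginals: p(S) = (0.7200, 0.2800), p(T) = (0.2900, 0.6100, 0.1000).
H(S|T) = Σ p(T) · H(S|T=·).
  T=α: p=0.2900, H(S|T=α) = 0.9576
  T=β: p=0.6100, H(S|T=β) = 0.5606
  T=γ: p=0.1000, H(S|T=γ) = 0.4690
Weighted sum = 0.667 bits.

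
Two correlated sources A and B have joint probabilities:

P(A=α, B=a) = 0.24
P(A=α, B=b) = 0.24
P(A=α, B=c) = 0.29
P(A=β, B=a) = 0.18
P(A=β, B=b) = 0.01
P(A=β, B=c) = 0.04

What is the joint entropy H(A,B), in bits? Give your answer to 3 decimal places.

2.204 bits

H(A,B) = −Σ p(x,y)·log₂ p(x,y) over all 6 cells.
  cell (α,a): −0.24·log₂0.24 = 0.4941
  cell (α,b): −0.24·log₂0.24 = 0.4941
  cell (α,c): −0.29·log₂0.29 = 0.5179
  cell (β,a): −0.18·log₂0.18 = 0.4453
  cell (β,b): −0.01·log₂0.01 = 0.0664
  cell (β,c): −0.04·log₂0.04 = 0.1858
Sum = 2.204 bits.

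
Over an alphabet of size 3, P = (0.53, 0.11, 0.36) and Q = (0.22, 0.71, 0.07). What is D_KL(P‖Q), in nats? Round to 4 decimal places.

D(P‖Q) = Σ p·ln(p/q).
  0.53·ln(0.53/0.22) = 0.46600
  0.11·ln(0.11/0.71) = -0.20513
  0.36·ln(0.36/0.07) = 0.58954
D(P‖Q) = 0.8504 nats.

0.8504 nats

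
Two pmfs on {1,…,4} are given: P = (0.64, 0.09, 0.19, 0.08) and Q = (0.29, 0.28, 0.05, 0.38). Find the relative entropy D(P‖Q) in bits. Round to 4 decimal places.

D(P‖Q) = Σ p·log₂(p/q).
  0.64·log₂(0.64/0.29) = 0.73089
  0.09·log₂(0.09/0.28) = -0.14737
  0.19·log₂(0.19/0.05) = 0.36594
  0.08·log₂(0.08/0.38) = -0.17983
D(P‖Q) = 0.7696 bits.

0.7696 bits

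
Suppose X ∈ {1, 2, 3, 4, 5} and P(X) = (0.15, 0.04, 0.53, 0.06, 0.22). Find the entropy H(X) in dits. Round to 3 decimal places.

H(X) = −Σ p·log₁₀ p.
  −(0.15)·log₁₀(0.15) = 0.1236
  −(0.04)·log₁₀(0.04) = 0.0559
  −(0.53)·log₁₀(0.53) = 0.1461
  −(0.06)·log₁₀(0.06) = 0.0733
  −(0.22)·log₁₀(0.22) = 0.1447
Sum: 0.1236 + 0.0559 + 0.1461 + 0.0733 + 0.1447 = 0.544 dits.

0.544 dits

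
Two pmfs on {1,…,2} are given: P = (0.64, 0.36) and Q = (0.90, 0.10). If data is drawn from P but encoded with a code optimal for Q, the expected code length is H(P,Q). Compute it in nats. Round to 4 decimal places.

0.8964 nats

H(P,Q) = −Σ p·ln q.
  −0.64·ln(0.90) = 0.06743
  −0.36·ln(0.10) = 0.82893
H(P,Q) = 0.8964 nats.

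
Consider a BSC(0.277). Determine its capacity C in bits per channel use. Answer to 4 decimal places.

Binary symmetric channel: C = 1 − h₂(ε) where h₂ is the binary entropy function.
h₂(0.277) = −0.277·log₂0.277 − 0.723·log₂0.723 = 0.8513.
C = 1 − 0.8513 = 0.1487 bits per channel use.

0.1487 bits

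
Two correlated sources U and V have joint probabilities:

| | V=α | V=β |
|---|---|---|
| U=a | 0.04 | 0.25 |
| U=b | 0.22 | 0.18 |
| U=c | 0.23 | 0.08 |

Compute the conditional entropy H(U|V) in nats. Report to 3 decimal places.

0.964 nats

Chain rule: H(U|V) = H(U,V) − H(V).
Marginals: p(U) = (0.2900, 0.4000, 0.3100), p(V) = (0.4900, 0.5100).
H(U,V) = 1.6572 nats; H(V) = 0.6929 nats.
H(U|V) = 1.6572 − 0.6929 = 0.964 nats.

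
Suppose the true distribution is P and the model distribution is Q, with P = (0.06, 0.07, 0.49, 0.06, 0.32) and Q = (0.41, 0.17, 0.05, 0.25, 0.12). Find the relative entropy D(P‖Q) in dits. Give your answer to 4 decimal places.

D(P‖Q) = Σ p·log₁₀(p/q).
  0.06·log₁₀(0.06/0.41) = -0.05008
  0.07·log₁₀(0.07/0.17) = -0.02697
  0.49·log₁₀(0.49/0.05) = 0.48570
  0.06·log₁₀(0.06/0.25) = -0.03719
  0.32·log₁₀(0.32/0.12) = 0.13631
D(P‖Q) = 0.5078 dits.

0.5078 dits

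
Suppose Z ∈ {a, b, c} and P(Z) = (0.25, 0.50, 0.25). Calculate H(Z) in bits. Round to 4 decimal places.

1.5000 bits

H(Z) = −Σ p·log₂ p.
  −(0.25)·log₂(0.25) = 0.50000
  −(0.50)·log₂(0.50) = 0.50000
  −(0.25)·log₂(0.25) = 0.50000
Sum: 0.50000 + 0.50000 + 0.50000 = 1.5000 bits.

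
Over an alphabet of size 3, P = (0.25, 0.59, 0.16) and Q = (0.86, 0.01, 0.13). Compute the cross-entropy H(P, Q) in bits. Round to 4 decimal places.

H(P,Q) = −Σ p·log₂ q.
  −0.25·log₂(0.86) = 0.05440
  −0.59·log₂(0.01) = 3.91988
  −0.16·log₂(0.13) = 0.47095
H(P,Q) = 4.4452 bits.

4.4452 bits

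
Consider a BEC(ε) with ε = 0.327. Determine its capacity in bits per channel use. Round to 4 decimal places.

Binary erasure channel: capacity C = 1 − ε.
C = 1 − 0.327 = 0.6730 bits per channel use.

0.6730 bits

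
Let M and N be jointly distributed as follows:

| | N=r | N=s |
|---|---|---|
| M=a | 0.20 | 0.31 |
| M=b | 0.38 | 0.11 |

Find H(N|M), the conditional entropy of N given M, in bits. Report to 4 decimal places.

0.8692 bits

Chain rule: H(N|M) = H(M,N) − H(M).
Marginals: p(M) = (0.5100, 0.4900), p(N) = (0.5800, 0.4200).
H(M,N) = 1.8689 bits; H(M) = 0.9997 bits.
H(N|M) = 1.8689 − 0.9997 = 0.8692 bits.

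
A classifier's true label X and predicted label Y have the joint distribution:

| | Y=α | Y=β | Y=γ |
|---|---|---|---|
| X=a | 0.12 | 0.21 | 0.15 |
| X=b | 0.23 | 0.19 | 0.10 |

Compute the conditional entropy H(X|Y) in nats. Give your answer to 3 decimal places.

0.670 nats

Chain rule: H(X|Y) = H(X,Y) − H(Y).
Marginals: p(X) = (0.4800, 0.5200), p(Y) = (0.3500, 0.4000, 0.2500).
H(X,Y) = 1.7506 nats; H(Y) = 1.0805 nats.
H(X|Y) = 1.7506 − 1.0805 = 0.670 nats.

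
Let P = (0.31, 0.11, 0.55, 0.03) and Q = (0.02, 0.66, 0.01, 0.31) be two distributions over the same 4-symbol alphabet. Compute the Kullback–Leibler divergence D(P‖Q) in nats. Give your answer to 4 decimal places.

D(P‖Q) = Σ p·ln(p/q).
  0.31·ln(0.31/0.02) = 0.84966
  0.11·ln(0.11/0.66) = -0.19709
  0.55·ln(0.55/0.01) = 2.20403
  0.03·ln(0.03/0.31) = -0.07006
D(P‖Q) = 2.7865 nats.

2.7865 nats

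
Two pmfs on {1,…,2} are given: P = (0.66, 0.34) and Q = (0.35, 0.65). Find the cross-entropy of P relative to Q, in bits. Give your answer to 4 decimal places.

1.2109 bits

H(P,Q) = −Σ p·log₂ q.
  −0.66·log₂(0.35) = 0.99962
  −0.34·log₂(0.65) = 0.21131
H(P,Q) = 1.2109 bits.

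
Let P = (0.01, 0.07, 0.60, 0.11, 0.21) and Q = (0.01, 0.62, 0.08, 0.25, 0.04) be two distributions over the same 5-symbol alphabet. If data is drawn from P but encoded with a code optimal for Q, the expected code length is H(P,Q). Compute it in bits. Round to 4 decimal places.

H(P,Q) = −Σ p·log₂ q.
  −0.01·log₂(0.01) = 0.06644
  −0.07·log₂(0.62) = 0.04828
  −0.60·log₂(0.08) = 2.18631
  −0.11·log₂(0.25) = 0.22000
  −0.21·log₂(0.04) = 0.97521
H(P,Q) = 3.4962 bits.

3.4962 bits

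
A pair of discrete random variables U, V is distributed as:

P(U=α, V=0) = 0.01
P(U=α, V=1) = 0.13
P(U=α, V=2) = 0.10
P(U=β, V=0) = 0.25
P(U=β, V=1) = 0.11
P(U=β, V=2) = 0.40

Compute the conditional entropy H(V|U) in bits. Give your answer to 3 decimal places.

1.365 bits

Marginals: p(U) = (0.2400, 0.7600), p(V) = (0.2600, 0.2400, 0.5000).
H(V|U) = Σ p(U) · H(V|U=·).
  U=α: p=0.2400, H(V|U=α) = 1.1964
  U=β: p=0.7600, H(V|U=β) = 1.4186
Weighted sum = 1.365 bits.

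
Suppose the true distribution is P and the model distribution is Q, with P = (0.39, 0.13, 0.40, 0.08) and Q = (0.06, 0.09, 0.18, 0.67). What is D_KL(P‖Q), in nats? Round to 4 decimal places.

0.9272 nats

D(P‖Q) = Σ p·ln(p/q).
  0.39·ln(0.39/0.06) = 0.73000
  0.13·ln(0.13/0.09) = 0.04780
  0.40·ln(0.40/0.18) = 0.31940
  0.08·ln(0.08/0.67) = -0.17002
D(P‖Q) = 0.9272 nats.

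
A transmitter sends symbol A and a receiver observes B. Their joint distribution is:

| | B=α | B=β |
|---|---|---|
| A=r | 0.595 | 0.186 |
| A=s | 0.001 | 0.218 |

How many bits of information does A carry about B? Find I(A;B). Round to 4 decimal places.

Marginals: p(A) = (0.7810, 0.2190), p(B) = (0.5960, 0.4040).
I(A;B) = Σ p(x,y)·log₂[p(x,y)/(p(x)p(y))].
  (r,α): 0.595·log₂(1.2783) = 0.21074
  (r,β): 0.186·log₂(0.5895) = -0.14182
  (s,α): 0.001·log₂(0.0077) = -0.00703
  (s,β): 0.218·log₂(2.4639) = 0.28361
Sum = 0.3455 bits.

0.3455 bits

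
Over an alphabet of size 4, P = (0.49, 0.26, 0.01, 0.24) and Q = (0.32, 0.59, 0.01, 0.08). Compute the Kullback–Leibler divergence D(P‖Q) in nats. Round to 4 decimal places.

D(P‖Q) = Σ p·ln(p/q).
  0.49·ln(0.49/0.32) = 0.20878
  0.26·ln(0.26/0.59) = -0.21305
  0.01·ln(0.01/0.01) = 0.00000
  0.24·ln(0.24/0.08) = 0.26367
D(P‖Q) = 0.2594 nats.

0.2594 nats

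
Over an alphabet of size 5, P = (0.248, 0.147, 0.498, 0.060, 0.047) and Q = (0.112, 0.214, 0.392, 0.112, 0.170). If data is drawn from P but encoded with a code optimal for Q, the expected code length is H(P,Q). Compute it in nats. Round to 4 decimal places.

1.4506 nats

H(P,Q) = −Σ p·ln q.
  −0.248·ln(0.112) = 0.54294
  −0.147·ln(0.214) = 0.22664
  −0.498·ln(0.392) = 0.46637
  −0.060·ln(0.112) = 0.13136
  −0.047·ln(0.170) = 0.08328
H(P,Q) = 1.4506 nats.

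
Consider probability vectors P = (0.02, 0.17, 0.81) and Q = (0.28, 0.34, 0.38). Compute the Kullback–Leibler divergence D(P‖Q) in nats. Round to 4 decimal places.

D(P‖Q) = Σ p·ln(p/q).
  0.02·ln(0.02/0.28) = -0.05278
  0.17·ln(0.17/0.34) = -0.11784
  0.81·ln(0.81/0.38) = 0.61306
D(P‖Q) = 0.4424 nats.

0.4424 nats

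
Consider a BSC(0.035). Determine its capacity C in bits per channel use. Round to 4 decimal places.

Binary symmetric channel: C = 1 − h₂(ε) where h₂ is the binary entropy function.
h₂(0.035) = −0.035·log₂0.035 − 0.965·log₂0.965 = 0.2189.
C = 1 − 0.2189 = 0.7811 bits per channel use.

0.7811 bits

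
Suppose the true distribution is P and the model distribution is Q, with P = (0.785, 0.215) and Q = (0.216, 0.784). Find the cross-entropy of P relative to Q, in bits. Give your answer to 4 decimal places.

H(P,Q) = −Σ p·log₂ q.
  −0.785·log₂(0.216) = 1.73555
  −0.215·log₂(0.784) = 0.07548
H(P,Q) = 1.8110 bits.

1.8110 bits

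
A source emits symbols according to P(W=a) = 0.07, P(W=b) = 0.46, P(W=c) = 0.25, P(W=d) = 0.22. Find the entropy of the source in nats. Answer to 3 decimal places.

1.223 nats

H(W) = −Σ p·ln p.
  −(0.07)·ln(0.07) = 0.1861
  −(0.46)·ln(0.46) = 0.3572
  −(0.25)·ln(0.25) = 0.3466
  −(0.22)·ln(0.22) = 0.3331
Sum: 0.1861 + 0.3572 + 0.3466 + 0.3331 = 1.223 nats.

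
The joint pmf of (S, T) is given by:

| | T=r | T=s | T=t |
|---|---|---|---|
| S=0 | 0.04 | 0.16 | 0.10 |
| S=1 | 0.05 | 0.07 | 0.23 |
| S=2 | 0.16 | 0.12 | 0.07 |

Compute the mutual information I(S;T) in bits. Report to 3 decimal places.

0.168 bits

Marginals: p(S) = (0.3000, 0.3500, 0.3500), p(T) = (0.2500, 0.3500, 0.4000).
I(S;T) = Σ p(x,y)·log₂[p(x,y)/(p(x)p(y))].
  (0,r): 0.04·log₂(0.5333) = -0.0363
  (0,s): 0.16·log₂(1.5238) = 0.0972
  (0,t): 0.10·log₂(0.8333) = -0.0263
  (1,r): 0.05·log₂(0.5714) = -0.0404
  (1,s): 0.07·log₂(0.5714) = -0.0565
  (1,t): 0.23·log₂(1.6429) = 0.1647
  (2,r): 0.16·log₂(1.8286) = 0.1393
  (2,s): 0.12·log₂(0.9796) = -0.0036
  (2,t): 0.07·log₂(0.5000) = -0.0700
Sum = 0.168 bits.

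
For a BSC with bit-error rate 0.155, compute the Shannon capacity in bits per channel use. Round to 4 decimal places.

0.3778 bits

Binary symmetric channel: C = 1 − h₂(ε) where h₂ is the binary entropy function.
h₂(0.155) = −0.155·log₂0.155 − 0.845·log₂0.845 = 0.6222.
C = 1 − 0.6222 = 0.3778 bits per channel use.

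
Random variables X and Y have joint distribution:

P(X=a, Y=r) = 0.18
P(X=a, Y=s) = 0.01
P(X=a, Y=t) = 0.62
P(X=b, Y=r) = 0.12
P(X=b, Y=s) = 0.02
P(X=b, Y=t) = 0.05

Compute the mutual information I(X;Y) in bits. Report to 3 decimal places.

0.126 bits

Marginals: p(X) = (0.8100, 0.1900), p(Y) = (0.3000, 0.0300, 0.6700).
I(X;Y) = Σ p(x,y)·log₂[p(x,y)/(p(x)p(y))].
  (a,r): 0.18·log₂(0.7407) = -0.0779
  (a,s): 0.01·log₂(0.4115) = -0.0128
  (a,t): 0.62·log₂(1.1424) = 0.1191
  (b,r): 0.12·log₂(2.1053) = 0.1289
  (b,s): 0.02·log₂(3.5088) = 0.0362
  (b,t): 0.05·log₂(0.3928) = -0.0674
Sum = 0.126 bits.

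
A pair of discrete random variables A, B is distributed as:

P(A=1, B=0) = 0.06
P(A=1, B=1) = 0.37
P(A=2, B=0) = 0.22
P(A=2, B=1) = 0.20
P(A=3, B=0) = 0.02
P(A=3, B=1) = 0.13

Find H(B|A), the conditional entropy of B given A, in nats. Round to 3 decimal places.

Chain rule: H(B|A) = H(A,B) − H(A).
Marginals: p(A) = (0.4300, 0.4200, 0.1500), p(B) = (0.3000, 0.7000).
H(A,B) = 1.5351 nats; H(A) = 1.0118 nats.
H(B|A) = 1.5351 − 1.0118 = 0.523 nats.

0.523 nats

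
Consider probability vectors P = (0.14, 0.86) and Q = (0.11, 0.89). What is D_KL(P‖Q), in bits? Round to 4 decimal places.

0.0062 bits

D(P‖Q) = Σ p·log₂(p/q).
  0.14·log₂(0.14/0.11) = 0.04871
  0.86·log₂(0.86/0.89) = -0.04254
D(P‖Q) = 0.0062 bits.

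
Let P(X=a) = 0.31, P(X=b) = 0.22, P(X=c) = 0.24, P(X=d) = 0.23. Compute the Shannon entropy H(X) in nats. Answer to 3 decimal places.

1.377 nats

H(X) = −Σ p·ln p.
  −(0.31)·ln(0.31) = 0.3631
  −(0.22)·ln(0.22) = 0.3331
  −(0.24)·ln(0.24) = 0.3425
  −(0.23)·ln(0.23) = 0.3380
Sum: 0.3631 + 0.3331 + 0.3425 + 0.3380 = 1.377 nats.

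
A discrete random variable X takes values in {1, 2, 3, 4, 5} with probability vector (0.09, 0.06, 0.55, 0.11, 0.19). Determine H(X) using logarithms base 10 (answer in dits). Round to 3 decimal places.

0.553 dits

H(X) = −Σ p·log₁₀ p.
  −(0.09)·log₁₀(0.09) = 0.0941
  −(0.06)·log₁₀(0.06) = 0.0733
  −(0.55)·log₁₀(0.55) = 0.1428
  −(0.11)·log₁₀(0.11) = 0.1054
  −(0.19)·log₁₀(0.19) = 0.1370
Sum: 0.0941 + 0.0733 + 0.1428 + 0.1054 + 0.1370 = 0.553 dits.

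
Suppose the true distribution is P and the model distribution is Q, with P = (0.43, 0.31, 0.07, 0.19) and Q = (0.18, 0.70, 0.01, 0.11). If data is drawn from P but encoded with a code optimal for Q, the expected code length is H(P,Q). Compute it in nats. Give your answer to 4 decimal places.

1.5897 nats

H(P,Q) = −Σ p·ln q.
  −0.43·ln(0.18) = 0.73736
  −0.31·ln(0.70) = 0.11057
  −0.07·ln(0.01) = 0.32236
  −0.19·ln(0.11) = 0.41938
H(P,Q) = 1.5897 nats.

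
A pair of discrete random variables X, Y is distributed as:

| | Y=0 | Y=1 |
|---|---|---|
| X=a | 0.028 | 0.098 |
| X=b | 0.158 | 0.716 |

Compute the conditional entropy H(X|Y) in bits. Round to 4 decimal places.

0.5455 bits

Marginals: p(X) = (0.1260, 0.8740), p(Y) = (0.1860, 0.8140).
H(X|Y) = Σ p(Y) · H(X|Y=·).
  Y=0: p=0.1860, H(X|Y=0) = 0.6112
  Y=1: p=0.8140, H(X|Y=1) = 0.5305
Weighted sum = 0.5455 bits.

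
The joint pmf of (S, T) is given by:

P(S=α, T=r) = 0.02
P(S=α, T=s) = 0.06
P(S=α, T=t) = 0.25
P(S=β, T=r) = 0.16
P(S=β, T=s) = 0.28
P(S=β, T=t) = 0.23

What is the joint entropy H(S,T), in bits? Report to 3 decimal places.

H(S,T) = −Σ p(x,y)·log₂ p(x,y) over all 6 cells.
  cell (α,r): −0.02·log₂0.02 = 0.1129
  cell (α,s): −0.06·log₂0.06 = 0.2435
  cell (α,t): −0.25·log₂0.25 = 0.5000
  cell (β,r): −0.16·log₂0.16 = 0.4230
  cell (β,s): −0.28·log₂0.28 = 0.5142
  cell (β,t): −0.23·log₂0.23 = 0.4877
Sum = 2.281 bits.

2.281 bits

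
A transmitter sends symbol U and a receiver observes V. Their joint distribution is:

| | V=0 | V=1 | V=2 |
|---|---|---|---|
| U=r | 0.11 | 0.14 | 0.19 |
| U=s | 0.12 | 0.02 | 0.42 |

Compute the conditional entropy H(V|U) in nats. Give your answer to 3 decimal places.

0.845 nats

Marginals: p(U) = (0.4400, 0.5600), p(V) = (0.2300, 0.1600, 0.6100).
H(V|U) = Σ p(U) · H(V|U=·).
  U=r: p=0.4400, H(V|U=r) = 1.0736
  U=s: p=0.5600, H(V|U=s) = 0.6649
Weighted sum = 0.845 nats.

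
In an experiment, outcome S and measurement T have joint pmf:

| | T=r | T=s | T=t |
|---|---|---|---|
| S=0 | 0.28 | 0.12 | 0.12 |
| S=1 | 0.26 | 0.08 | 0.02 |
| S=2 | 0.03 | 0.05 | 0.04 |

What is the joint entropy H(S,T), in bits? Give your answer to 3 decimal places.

2.712 bits

H(S,T) = −Σ p(x,y)·log₂ p(x,y) over all 9 cells.
  cell (0,r): −0.28·log₂0.28 = 0.5142
  cell (0,s): −0.12·log₂0.12 = 0.3671
  cell (0,t): −0.12·log₂0.12 = 0.3671
  cell (1,r): −0.26·log₂0.26 = 0.5053
  cell (1,s): −0.08·log₂0.08 = 0.2915
  cell (1,t): −0.02·log₂0.02 = 0.1129
  cell (2,r): −0.03·log₂0.03 = 0.1518
  cell (2,s): −0.05·log₂0.05 = 0.2161
  cell (2,t): −0.04·log₂0.04 = 0.1858
Sum = 2.712 bits.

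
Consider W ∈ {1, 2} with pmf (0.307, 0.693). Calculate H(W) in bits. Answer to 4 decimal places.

0.8897 bits

H(W) = −Σ p·log₂ p.
  −(0.307)·log₂(0.307) = 0.52303
  −(0.693)·log₂(0.693) = 0.36665
Sum: 0.52303 + 0.36665 = 0.8897 bits.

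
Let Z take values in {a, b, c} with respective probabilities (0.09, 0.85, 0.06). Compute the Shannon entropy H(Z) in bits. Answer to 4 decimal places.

H(Z) = −Σ p·log₂ p.
  −(0.09)·log₂(0.09) = 0.31265
  −(0.85)·log₂(0.85) = 0.19930
  −(0.06)·log₂(0.06) = 0.24353
Sum: 0.31265 + 0.19930 + 0.24353 = 0.7555 bits.

0.7555 bits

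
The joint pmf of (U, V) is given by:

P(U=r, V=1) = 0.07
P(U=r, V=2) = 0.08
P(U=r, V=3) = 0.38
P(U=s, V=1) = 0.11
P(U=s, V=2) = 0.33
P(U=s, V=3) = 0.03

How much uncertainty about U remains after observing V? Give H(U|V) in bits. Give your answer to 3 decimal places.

Chain rule: H(U|V) = H(U,V) − H(V).
Marginals: p(U) = (0.5300, 0.4700), p(V) = (0.1800, 0.4100, 0.4100).
H(U,V) = 2.1204 bits; H(V) = 1.5001 bits.
H(U|V) = 2.1204 − 1.5001 = 0.620 bits.

0.620 bits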